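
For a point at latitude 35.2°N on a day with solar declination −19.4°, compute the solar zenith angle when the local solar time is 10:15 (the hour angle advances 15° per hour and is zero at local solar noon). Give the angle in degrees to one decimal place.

60.0°

Hour angle H = 15° × (10.25 − 12) = -26.25°.
cos θ_z = sin(35.2°) sin(-19.4°) + cos(35.2°) cos(-19.4°) cos(-26.25°) = -0.1915 + 0.6913 = 0.4998.
θ_z = arccos(0.4998) = 60.01°.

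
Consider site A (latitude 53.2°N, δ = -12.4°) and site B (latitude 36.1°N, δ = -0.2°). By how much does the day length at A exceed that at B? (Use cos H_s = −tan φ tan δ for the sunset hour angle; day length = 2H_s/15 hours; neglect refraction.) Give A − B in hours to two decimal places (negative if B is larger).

-2.26 h

A: H_s = arccos(−tan 53.2° · tan -12.4°) = 72.91°, so 2H_s/15 = 9.7213 h.
B: H_s = arccos(−tan 36.1° · tan -0.2°) = 89.85°, so 2H_s/15 = 11.9800 h.
A − B = 9.7213 − 11.9800 = -2.2587 h.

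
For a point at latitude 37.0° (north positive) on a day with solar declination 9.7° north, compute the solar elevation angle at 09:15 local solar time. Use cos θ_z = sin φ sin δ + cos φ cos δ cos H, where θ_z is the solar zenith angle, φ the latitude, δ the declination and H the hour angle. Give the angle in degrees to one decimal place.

43.9°

Hour angle H = 15° × (9.25 − 12) = -41.25°.
cos θ_z = sin φ sin δ + cos φ cos δ cos H = (0.6018)(0.1685) + (0.7986)(0.9857)(0.7518) = 0.6932.
θ_z = arccos(0.6932) = 46.12°, so the elevation is 90° − 46.12° = 43.88°.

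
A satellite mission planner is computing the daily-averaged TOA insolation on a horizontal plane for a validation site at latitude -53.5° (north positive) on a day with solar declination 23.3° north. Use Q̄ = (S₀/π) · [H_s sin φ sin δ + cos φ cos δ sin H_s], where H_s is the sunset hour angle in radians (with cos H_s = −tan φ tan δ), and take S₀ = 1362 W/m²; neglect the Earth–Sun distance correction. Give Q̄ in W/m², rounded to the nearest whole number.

The sunset hour angle satisfies cos H_s = −tan φ tan δ = 0.5820, giving H_s = 54.41°. In radians, H_s = 0.9496.
H_s sin φ sin δ = 0.9496 × -0.8039 × 0.3955 = -0.3019.
cos φ cos δ sin H_s = 0.5948 × 0.9184 × 0.8132 = 0.4442.
Q̄ = (1362/π) × (-0.3019 + 0.4442) = 433.54 × 0.1423 = 61.69 W/m².

62 W/m²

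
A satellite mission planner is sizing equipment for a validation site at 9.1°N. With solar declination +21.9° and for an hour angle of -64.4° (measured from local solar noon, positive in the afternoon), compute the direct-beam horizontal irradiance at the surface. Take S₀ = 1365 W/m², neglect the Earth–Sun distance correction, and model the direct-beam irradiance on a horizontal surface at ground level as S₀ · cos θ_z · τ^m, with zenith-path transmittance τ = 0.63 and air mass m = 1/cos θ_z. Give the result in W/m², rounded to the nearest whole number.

225 W/m²

cos θ_z = sin φ sin δ + cos φ cos δ cos H = (0.1582)(0.3730) + (0.9874)(0.9278)(0.4321) = 0.4549.
Air mass m = 1/cos θ_z = 1/0.4549 = 2.198; τ^m = 0.63^2.198 = 0.3622.
Surface direct beam = 1365 × 0.4549 × 0.3622 = 224.90 W/m².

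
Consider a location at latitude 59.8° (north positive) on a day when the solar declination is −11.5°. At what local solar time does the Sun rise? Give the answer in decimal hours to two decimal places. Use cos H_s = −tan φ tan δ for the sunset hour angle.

The sunset hour angle satisfies cos H_s = −tan φ tan δ = 0.3496, giving H_s = 69.54°.
Sunrise is at 12 − H_s/15 = 12 − 4.636 = 7.364 h local solar time.

7.36 h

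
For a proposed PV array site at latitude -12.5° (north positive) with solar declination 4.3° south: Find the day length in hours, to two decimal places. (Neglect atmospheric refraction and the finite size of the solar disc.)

12.13 hours

−tan φ tan δ = −(-0.2217)(-0.0752) = -0.0167; H_s = arccos(-0.0167) = 90.96°.
Day length = 2 H_s / 15° h⁻¹ = 181.92° / 15 = 12.128 h.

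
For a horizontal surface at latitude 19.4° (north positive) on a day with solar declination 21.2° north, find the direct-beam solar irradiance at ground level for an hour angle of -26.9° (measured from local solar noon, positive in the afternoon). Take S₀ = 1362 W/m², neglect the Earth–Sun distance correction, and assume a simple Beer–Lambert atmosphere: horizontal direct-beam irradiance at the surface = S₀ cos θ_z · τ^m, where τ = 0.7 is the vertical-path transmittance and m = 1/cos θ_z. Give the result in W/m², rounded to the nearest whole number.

cos θ_z = sin φ sin δ + cos φ cos δ cos H = (0.3322)(0.3616) + (0.9432)(0.9323)(0.8918) = 0.9043.
Air mass m = 1/cos θ_z = 1/0.9043 = 1.106; τ^m = 0.7^1.106 = 0.6740.
Surface direct beam = 1362 × 0.9043 × 0.6740 = 830.14 W/m².

830 W/m²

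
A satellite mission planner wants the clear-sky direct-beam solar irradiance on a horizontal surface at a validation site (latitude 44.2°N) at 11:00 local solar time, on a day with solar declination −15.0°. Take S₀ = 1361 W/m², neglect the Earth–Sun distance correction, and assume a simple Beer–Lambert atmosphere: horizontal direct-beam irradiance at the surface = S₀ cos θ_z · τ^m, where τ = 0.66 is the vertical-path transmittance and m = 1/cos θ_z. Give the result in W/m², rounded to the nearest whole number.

Hour angle H = 15° × (11 − 12) = -15.00°.
With φ = 44.2°, δ = -15.0°, H = -15.00°: sin φ sin δ = -0.1804, cos φ cos δ cos H = 0.6689, so cos θ_z = 0.4885.
Air mass m = 1/cos θ_z = 1/0.4885 = 2.047; τ^m = 0.66^2.047 = 0.4272.
Surface direct beam = 1361 × 0.4885 × 0.4272 = 284.02 W/m².

284 W/m²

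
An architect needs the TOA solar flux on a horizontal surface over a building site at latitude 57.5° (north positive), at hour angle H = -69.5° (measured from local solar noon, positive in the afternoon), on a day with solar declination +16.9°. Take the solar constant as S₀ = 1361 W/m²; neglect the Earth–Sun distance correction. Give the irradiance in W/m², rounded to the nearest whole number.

With φ = 57.5°, δ = 16.9°, H = -69.50°: sin φ sin δ = 0.2452, cos φ cos δ cos H = 0.1800, so cos θ_z = 0.4252.
Top-of-atmosphere irradiance = S₀ cos θ_z = 1361 × 0.4252 = 578.70 W/m².

579 W/m²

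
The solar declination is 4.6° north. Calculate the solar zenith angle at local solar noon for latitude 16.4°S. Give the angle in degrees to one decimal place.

21.0°

At local solar noon the hour angle is zero, so the zenith angle is |φ − δ| = |-16.4° − (4.6°)| = 21.0°.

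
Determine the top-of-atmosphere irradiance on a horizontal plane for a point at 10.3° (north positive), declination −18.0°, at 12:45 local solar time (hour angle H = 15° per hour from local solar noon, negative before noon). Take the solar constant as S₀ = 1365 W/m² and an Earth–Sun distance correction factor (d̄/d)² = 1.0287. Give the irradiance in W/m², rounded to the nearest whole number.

Hour angle H = 15° × (12.75 − 12) = 11.25°.
cos θ_z = sin φ sin δ + cos φ cos δ cos H = (0.1788)(-0.3090) + (0.9839)(0.9511)(0.9808) = 0.8626.
Top-of-atmosphere irradiance = S₀ (d̄/d)² cos θ_z = 1365 × 1.0287 × 0.8626 = 1211.24 W/m².

1211 W/m²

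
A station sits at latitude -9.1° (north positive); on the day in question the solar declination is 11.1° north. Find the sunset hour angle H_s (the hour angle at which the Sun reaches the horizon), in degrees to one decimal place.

−tan φ tan δ = −(-0.1602)(0.1962) = 0.0314; H_s = arccos(0.0314) = 88.20°.

88.2°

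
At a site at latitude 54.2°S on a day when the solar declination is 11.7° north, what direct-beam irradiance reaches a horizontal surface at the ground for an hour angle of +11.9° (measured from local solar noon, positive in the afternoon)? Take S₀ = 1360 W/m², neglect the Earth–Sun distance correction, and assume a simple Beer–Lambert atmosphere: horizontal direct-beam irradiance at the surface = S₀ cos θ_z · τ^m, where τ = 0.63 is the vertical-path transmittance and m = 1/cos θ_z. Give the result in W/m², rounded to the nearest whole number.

168 W/m²

cos θ_z = sin(-54.2°) sin(11.7°) + cos(-54.2°) cos(11.7°) cos(11.90°) = -0.1645 + 0.5605 = 0.3960.
Air mass m = 1/cos θ_z = 1/0.3960 = 2.525; τ^m = 0.63^2.525 = 0.3114.
Surface direct beam = 1360 × 0.3960 × 0.3114 = 167.71 W/m².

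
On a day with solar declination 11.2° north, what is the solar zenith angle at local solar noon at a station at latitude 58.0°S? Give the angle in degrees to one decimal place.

At local solar noon the hour angle is zero, so the zenith angle is |φ − δ| = |-58.0° − (11.2°)| = 69.2°.

69.2°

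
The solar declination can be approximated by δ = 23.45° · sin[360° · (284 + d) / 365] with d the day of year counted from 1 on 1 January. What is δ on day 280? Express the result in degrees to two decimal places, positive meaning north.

360 × (284 + 280) / 365 = 556.274°; sin(556.274°) = -0.2802.
δ = 23.45 × -0.2802 = -6.571° ≈ -6.57°.

-6.57°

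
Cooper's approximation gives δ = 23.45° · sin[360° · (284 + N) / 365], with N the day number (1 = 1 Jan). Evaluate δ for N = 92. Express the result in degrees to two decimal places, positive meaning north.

+4.41°

360 × (284 + 92) / 365 = 370.849°; sin(370.849°) = 0.1882.
δ = 23.45 × 0.1882 = 4.413° ≈ +4.41°.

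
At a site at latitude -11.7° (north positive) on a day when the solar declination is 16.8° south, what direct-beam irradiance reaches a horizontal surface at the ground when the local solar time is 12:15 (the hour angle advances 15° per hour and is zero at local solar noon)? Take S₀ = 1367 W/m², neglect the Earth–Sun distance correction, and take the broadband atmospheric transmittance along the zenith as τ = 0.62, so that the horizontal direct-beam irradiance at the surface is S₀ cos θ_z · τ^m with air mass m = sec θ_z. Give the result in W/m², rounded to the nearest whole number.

Hour angle H = 15° × (12.25 − 12) = 3.75°.
With φ = -11.7°, δ = -16.8°, H = 3.75°: sin φ sin δ = 0.0586, cos φ cos δ cos H = 0.9354, so cos θ_z = 0.9940.
Air mass m = 1/cos θ_z = 1/0.9940 = 1.006; τ^m = 0.62^1.006 = 0.6182.
Surface direct beam = 1367 × 0.9940 × 0.6182 = 840.01 W/m².

840 W/m²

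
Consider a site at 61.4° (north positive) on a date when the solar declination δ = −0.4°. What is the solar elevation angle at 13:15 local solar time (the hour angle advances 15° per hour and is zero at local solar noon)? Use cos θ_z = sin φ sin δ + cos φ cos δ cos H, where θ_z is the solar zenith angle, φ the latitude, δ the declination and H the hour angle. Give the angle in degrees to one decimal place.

Hour angle H = 15° × (13.25 − 12) = 18.75°.
cos θ_z = sin φ sin δ + cos φ cos δ cos H = (0.8780)(-0.0070) + (0.4787)(1.0000)(0.9469) = 0.4471.
θ_z = arccos(0.4471) = 63.44°, so the elevation is 90° − 63.44° = 26.56°.

26.6°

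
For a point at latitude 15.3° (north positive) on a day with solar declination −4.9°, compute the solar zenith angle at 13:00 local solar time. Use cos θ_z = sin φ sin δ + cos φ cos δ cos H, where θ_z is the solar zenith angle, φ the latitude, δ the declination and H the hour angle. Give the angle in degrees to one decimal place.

25.1°

Hour angle H = 15° × (13 − 12) = 15.00°.
With φ = 15.3°, δ = -4.9°, H = 15.00°: sin φ sin δ = -0.0225, cos φ cos δ cos H = 0.9283, so cos θ_z = 0.9058.
θ_z = arccos(0.9058) = 25.07°.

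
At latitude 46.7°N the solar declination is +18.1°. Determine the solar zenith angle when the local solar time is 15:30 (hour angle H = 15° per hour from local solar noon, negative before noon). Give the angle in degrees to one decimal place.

51.5°

Hour angle H = 15° × (15.5 − 12) = 52.50°.
cos θ_z = sin(46.7°) sin(18.1°) + cos(46.7°) cos(18.1°) cos(52.50°) = 0.2261 + 0.3968 = 0.6229.
θ_z = arccos(0.6229) = 51.47°.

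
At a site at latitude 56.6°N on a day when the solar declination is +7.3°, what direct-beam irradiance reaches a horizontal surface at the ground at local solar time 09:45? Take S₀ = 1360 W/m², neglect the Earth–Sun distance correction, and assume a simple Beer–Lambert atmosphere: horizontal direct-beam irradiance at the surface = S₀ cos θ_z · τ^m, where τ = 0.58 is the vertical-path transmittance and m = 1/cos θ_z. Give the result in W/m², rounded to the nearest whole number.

Hour angle H = 15° × (9.75 − 12) = -33.75°.
cos θ_z = sin φ sin δ + cos φ cos δ cos H = (0.8348)(0.1271) + (0.5505)(0.9919)(0.8315) = 0.5601.
Air mass m = 1/cos θ_z = 1/0.5601 = 1.785; τ^m = 0.58^1.785 = 0.3782.
Surface direct beam = 1360 × 0.5601 × 0.3782 = 288.09 W/m².

288 W/m²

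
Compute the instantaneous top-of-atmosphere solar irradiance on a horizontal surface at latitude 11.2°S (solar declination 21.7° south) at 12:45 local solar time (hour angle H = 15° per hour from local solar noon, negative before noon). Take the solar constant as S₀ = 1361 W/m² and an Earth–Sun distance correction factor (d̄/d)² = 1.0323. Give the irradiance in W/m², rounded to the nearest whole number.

1357 W/m²

Hour angle H = 15° × (12.75 − 12) = 11.25°.
With φ = -11.2°, δ = -21.7°, H = 11.25°: sin φ sin δ = 0.0718, cos φ cos δ cos H = 0.8939, so cos θ_z = 0.9657.
Top-of-atmosphere irradiance = S₀ (d̄/d)² cos θ_z = 1361 × 1.0323 × 0.9657 = 1356.77 W/m².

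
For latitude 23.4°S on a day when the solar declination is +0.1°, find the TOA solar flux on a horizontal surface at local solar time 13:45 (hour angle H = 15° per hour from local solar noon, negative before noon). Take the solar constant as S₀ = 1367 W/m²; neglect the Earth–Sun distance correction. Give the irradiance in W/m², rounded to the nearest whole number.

1124 W/m²

Hour angle H = 15° × (13.75 − 12) = 26.25°.
cos θ_z = sin φ sin δ + cos φ cos δ cos H = (-0.3971)(0.0017) + (0.9178)(1.0000)(0.8969) = 0.8225.
Top-of-atmosphere irradiance = S₀ cos θ_z = 1367 × 0.8225 = 1124.36 W/m².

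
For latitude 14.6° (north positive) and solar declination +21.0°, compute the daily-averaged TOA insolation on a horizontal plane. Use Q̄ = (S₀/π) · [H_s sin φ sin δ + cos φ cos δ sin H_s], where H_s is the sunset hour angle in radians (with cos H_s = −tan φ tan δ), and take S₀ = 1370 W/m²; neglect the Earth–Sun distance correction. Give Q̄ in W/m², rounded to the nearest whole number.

458 W/m²

The sunset hour angle satisfies cos H_s = −tan φ tan δ = -0.1000, giving H_s = 95.74°. In radians, H_s = 1.6710.
H_s sin φ sin δ = 1.6710 × 0.2521 × 0.3584 = 0.1510.
cos φ cos δ sin H_s = 0.9677 × 0.9336 × 0.9950 = 0.8989.
Q̄ = (1370/π) × (0.1510 + 0.8989) = 436.08 × 1.0499 = 457.84 W/m².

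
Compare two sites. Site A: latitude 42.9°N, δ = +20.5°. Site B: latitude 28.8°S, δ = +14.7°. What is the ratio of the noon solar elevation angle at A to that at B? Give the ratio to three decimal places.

A: 90° − |42.9 − (20.5)| = 67.60°.
B: 90° − |-28.8 − (14.7)| = 46.50°.
Ratio A/B = 67.6000 / 46.5000 = 1.4538.

1.454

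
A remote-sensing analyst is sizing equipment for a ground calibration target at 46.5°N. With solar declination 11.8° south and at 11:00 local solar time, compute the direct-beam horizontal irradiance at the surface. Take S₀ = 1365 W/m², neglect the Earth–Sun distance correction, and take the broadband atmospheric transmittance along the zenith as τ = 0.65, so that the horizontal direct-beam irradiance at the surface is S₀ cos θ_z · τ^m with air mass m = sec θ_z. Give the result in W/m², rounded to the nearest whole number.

291 W/m²

Hour angle H = 15° × (11 − 12) = -15.00°.
With φ = 46.5°, δ = -11.8°, H = -15.00°: sin φ sin δ = -0.1483, cos φ cos δ cos H = 0.6508, so cos θ_z = 0.5025.
Air mass m = 1/cos θ_z = 1/0.5025 = 1.990; τ^m = 0.65^1.990 = 0.4243.
Surface direct beam = 1365 × 0.5025 × 0.4243 = 291.03 W/m².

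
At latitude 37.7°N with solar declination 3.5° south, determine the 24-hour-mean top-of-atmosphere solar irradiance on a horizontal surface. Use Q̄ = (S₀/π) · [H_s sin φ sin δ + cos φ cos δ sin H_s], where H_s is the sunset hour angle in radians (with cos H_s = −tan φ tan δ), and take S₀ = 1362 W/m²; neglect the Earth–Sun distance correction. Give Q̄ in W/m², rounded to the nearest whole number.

317 W/m²

−tan φ tan δ = −(0.7729)(-0.0612) = 0.0473; H_s = arccos(0.0473) = 87.29°. In radians, H_s = 1.5235.
H_s sin φ sin δ = 1.5235 × 0.6115 × -0.0610 = -0.0568.
cos φ cos δ sin H_s = 0.7912 × 0.9981 × 0.9989 = 0.7888.
Q̄ = (1362/π) × (-0.0568 + 0.7888) = 433.54 × 0.7320 = 317.35 W/m².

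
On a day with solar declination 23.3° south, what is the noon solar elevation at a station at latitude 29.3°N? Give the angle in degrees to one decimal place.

37.4°

At local solar noon the hour angle is zero, so the elevation is 90° − |φ − δ| = 90° − |29.3° − (-23.3°)| = 90° − 52.6° = 37.4°.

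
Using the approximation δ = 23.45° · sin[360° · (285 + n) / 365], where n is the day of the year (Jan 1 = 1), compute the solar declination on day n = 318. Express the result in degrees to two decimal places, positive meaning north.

-19.15°

360 × (285 + 318) / 365 = 594.740°; sin(594.740°) = -0.8165.
δ = 23.45 × -0.8165 = -19.147° ≈ -19.15°.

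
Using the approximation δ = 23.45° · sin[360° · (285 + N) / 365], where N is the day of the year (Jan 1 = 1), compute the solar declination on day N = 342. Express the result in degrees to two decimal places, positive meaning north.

-22.97°

360 × (285 + 342) / 365 = 618.411°; sin(618.411°) = -0.9796.
δ = 23.45 × -0.9796 = -22.972° ≈ -22.97°.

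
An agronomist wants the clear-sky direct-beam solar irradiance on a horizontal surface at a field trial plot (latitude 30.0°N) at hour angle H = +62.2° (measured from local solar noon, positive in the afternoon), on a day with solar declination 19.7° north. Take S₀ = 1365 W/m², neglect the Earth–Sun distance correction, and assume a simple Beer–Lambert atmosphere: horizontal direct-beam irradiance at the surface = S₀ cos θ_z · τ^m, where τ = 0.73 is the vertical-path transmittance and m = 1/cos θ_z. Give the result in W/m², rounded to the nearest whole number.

With φ = 30.0°, δ = 19.7°, H = 62.20°: sin φ sin δ = 0.1685, cos φ cos δ cos H = 0.3803, so cos θ_z = 0.5488.
Air mass m = 1/cos θ_z = 1/0.5488 = 1.822; τ^m = 0.73^1.822 = 0.5636.
Surface direct beam = 1365 × 0.5488 × 0.5636 = 422.20 W/m².

422 W/m²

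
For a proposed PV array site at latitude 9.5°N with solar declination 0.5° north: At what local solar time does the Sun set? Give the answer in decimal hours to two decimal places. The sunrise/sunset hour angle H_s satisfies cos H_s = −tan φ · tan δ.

18.01 h

−tan φ tan δ = −(0.1673)(0.0087) = -0.0015; H_s = arccos(-0.0015) = 90.09°.
Sunset is at 12 + H_s/15 = 12 + 6.006 = 18.006 h local solar time.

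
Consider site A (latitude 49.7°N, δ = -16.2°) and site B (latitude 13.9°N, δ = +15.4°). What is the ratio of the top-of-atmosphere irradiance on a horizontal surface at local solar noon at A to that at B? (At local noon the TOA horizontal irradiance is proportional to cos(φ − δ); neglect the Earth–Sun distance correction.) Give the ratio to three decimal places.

0.408

A: cos θ_z = cos(49.7° − (-16.2°)) = 0.4083.
B: cos θ_z = cos(13.9° − (15.4°)) = 0.9997.
Ratio A/B = 0.4083 / 0.9997 = 0.4084.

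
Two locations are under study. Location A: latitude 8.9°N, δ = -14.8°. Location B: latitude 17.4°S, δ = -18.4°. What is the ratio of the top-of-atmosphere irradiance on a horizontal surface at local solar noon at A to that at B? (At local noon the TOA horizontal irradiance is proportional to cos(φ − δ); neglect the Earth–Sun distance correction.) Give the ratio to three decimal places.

A: cos θ_z = cos(8.9° − (-14.8°)) = 0.9157.
B: cos θ_z = cos(-17.4° − (-18.4°)) = 0.9998.
Ratio A/B = 0.9157 / 0.9998 = 0.9159.

0.916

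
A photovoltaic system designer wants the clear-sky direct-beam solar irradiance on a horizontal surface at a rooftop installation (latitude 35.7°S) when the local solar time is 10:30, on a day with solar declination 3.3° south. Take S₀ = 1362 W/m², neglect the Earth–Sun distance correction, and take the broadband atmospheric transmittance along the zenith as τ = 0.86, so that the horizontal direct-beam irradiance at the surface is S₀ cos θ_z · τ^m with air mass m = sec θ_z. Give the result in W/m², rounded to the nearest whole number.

879 W/m²

Hour angle H = 15° × (10.5 − 12) = -22.50°.
With φ = -35.7°, δ = -3.3°, H = -22.50°: sin φ sin δ = 0.0336, cos φ cos δ cos H = 0.7490, so cos θ_z = 0.7826.
Air mass m = 1/cos θ_z = 1/0.7826 = 1.278; τ^m = 0.86^1.278 = 0.8247.
Surface direct beam = 1362 × 0.7826 × 0.8247 = 879.05 W/m².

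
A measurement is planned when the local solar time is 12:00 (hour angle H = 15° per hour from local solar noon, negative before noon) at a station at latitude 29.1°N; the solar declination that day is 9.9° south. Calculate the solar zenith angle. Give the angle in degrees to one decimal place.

39.0°

Hour angle H = 15° × (12 − 12) = 0.00°.
cos θ_z = sin(29.1°) sin(-9.9°) + cos(29.1°) cos(-9.9°) cos(0.00°) = -0.0836 + 0.8608 = 0.7772.
θ_z = arccos(0.7772) = 39.00°.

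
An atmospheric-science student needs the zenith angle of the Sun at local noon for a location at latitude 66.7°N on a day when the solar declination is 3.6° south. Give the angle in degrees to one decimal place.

70.3°

At local solar noon the hour angle is zero, so the zenith angle is |φ − δ| = |66.7° − (-3.6°)| = 70.3°.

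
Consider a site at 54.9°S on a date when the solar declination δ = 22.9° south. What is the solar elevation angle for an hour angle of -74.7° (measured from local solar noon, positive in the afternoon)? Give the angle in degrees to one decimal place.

27.3°

cos θ_z = sin(-54.9°) sin(-22.9°) + cos(-54.9°) cos(-22.9°) cos(-74.70°) = 0.3184 + 0.1398 = 0.4582.
θ_z = arccos(0.4582) = 62.73°, so the elevation is 90° − 62.73° = 27.27°.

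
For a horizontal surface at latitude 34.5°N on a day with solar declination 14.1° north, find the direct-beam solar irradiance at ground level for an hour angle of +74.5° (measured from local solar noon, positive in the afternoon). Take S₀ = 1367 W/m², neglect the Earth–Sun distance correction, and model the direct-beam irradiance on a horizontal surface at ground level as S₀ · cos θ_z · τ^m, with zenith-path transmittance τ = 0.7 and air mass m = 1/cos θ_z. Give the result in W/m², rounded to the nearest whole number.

174 W/m²

With φ = 34.5°, δ = 14.1°, H = 74.50°: sin φ sin δ = 0.1380, cos φ cos δ cos H = 0.2136, so cos θ_z = 0.3516.
Air mass m = 1/cos θ_z = 1/0.3516 = 2.844; τ^m = 0.7^2.844 = 0.3626.
Surface direct beam = 1367 × 0.3516 × 0.3626 = 174.28 W/m².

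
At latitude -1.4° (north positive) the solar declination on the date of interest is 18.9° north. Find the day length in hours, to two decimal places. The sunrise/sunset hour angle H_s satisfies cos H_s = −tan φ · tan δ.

11.94 hours

−tan φ tan δ = −(-0.0244)(0.3424) = 0.0084; H_s = arccos(0.0084) = 89.52°.
Day length = 2 H_s / 15° h⁻¹ = 179.04° / 15 = 11.936 h.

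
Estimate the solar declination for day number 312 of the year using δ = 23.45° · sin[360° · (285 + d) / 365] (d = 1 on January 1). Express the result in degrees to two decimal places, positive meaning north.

360 × (285 + 312) / 365 = 588.822°; sin(588.822°) = -0.7527.
δ = 23.45 × -0.7527 = -17.651° ≈ -17.65°.

-17.65°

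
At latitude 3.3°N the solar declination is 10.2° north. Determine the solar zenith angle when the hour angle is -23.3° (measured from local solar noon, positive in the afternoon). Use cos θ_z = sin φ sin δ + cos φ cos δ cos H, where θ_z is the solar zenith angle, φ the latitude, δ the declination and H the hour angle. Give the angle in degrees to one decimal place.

24.1°

cos θ_z = sin φ sin δ + cos φ cos δ cos H = (0.0576)(0.1771) + (0.9983)(0.9842)(0.9184) = 0.9126.
θ_z = arccos(0.9126) = 24.13°.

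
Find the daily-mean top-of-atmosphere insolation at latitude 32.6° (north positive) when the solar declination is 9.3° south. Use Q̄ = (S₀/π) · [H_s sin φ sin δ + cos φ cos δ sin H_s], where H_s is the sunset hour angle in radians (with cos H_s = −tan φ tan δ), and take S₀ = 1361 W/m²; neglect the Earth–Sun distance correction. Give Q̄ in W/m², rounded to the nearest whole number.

303 W/m²

The sunset hour angle satisfies cos H_s = −tan φ tan δ = 0.1047, giving H_s = 83.99°. In radians, H_s = 1.4659.
H_s sin φ sin δ = 1.4659 × 0.5388 × -0.1616 = -0.1276.
cos φ cos δ sin H_s = 0.8425 × 0.9869 × 0.9945 = 0.8269.
Q̄ = (1361/π) × (-0.1276 + 0.8269) = 433.22 × 0.6993 = 302.95 W/m².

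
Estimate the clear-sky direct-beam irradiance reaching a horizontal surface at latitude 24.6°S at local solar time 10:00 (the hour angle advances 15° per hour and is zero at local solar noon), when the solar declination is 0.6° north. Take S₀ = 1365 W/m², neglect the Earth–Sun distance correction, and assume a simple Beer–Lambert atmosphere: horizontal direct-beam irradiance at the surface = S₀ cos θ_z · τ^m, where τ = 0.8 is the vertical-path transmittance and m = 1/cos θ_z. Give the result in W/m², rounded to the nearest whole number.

804 W/m²

Hour angle H = 15° × (10 − 12) = -30.00°.
With φ = -24.6°, δ = 0.6°, H = -30.00°: sin φ sin δ = -0.0044, cos φ cos δ cos H = 0.7874, so cos θ_z = 0.7830.
Air mass m = 1/cos θ_z = 1/0.7830 = 1.277; τ^m = 0.8^1.277 = 0.7520.
Surface direct beam = 1365 × 0.7830 × 0.7520 = 803.73 W/m².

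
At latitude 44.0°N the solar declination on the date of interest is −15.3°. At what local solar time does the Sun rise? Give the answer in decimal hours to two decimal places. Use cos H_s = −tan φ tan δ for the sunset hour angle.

7.02 h

−tan φ tan δ = −(0.9657)(-0.2736) = 0.2642; H_s = arccos(0.2642) = 74.68°.
Sunrise is at 12 − H_s/15 = 12 − 4.979 = 7.021 h local solar time.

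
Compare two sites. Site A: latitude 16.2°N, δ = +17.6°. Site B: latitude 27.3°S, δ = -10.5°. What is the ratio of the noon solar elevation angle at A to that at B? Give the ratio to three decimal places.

A: 90° − |16.2 − (17.6)| = 88.60°.
B: 90° − |-27.3 − (-10.5)| = 73.20°.
Ratio A/B = 88.6000 / 73.2000 = 1.2104.

1.210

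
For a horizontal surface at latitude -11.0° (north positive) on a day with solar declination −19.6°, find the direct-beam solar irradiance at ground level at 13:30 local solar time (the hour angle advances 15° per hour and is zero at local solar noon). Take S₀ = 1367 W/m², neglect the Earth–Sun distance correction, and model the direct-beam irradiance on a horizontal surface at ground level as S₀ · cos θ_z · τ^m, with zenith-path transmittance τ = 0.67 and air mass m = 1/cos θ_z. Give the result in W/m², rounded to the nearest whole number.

Hour angle H = 15° × (13.5 − 12) = 22.50°.
cos θ_z = sin φ sin δ + cos φ cos δ cos H = (-0.1908)(-0.3355) + (0.9816)(0.9421)(0.9239) = 0.9184.
Air mass m = 1/cos θ_z = 1/0.9184 = 1.089; τ^m = 0.67^1.089 = 0.6465.
Surface direct beam = 1367 × 0.9184 × 0.6465 = 811.65 W/m².

812 W/m²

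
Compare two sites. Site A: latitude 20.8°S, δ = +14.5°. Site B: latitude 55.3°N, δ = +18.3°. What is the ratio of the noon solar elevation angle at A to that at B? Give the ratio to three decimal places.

1.032

A: 90° − |-20.8 − (14.5)| = 54.70°.
B: 90° − |55.3 − (18.3)| = 53.00°.
Ratio A/B = 54.7000 / 53.0000 = 1.0321.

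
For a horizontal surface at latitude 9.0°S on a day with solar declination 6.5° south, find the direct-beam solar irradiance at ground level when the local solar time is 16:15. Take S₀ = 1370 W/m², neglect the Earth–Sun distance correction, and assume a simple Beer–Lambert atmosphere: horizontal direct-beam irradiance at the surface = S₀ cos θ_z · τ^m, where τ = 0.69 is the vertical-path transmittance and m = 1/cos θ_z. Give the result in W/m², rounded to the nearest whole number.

272 W/m²

Hour angle H = 15° × (16.25 − 12) = 63.75°.
cos θ_z = sin φ sin δ + cos φ cos δ cos H = (-0.1564)(-0.1132) + (0.9877)(0.9936)(0.4423) = 0.4518.
Air mass m = 1/cos θ_z = 1/0.4518 = 2.213; τ^m = 0.69^2.213 = 0.4399.
Surface direct beam = 1370 × 0.4518 × 0.4399 = 272.28 W/m².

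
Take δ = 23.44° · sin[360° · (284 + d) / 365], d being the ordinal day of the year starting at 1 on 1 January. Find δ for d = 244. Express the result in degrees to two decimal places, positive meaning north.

+7.72°

360 × (284 + 244) / 365 = 520.767°; sin(520.767°) = 0.3294.
δ = 23.44 × 0.3294 = 7.721° ≈ +7.72°.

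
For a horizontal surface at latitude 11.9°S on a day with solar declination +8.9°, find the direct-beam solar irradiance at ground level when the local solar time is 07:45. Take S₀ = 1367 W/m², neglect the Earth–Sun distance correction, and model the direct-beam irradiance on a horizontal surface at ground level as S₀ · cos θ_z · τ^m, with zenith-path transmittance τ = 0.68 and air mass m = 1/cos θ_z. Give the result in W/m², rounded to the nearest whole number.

Hour angle H = 15° × (7.75 − 12) = -63.75°.
cos θ_z = sin(-11.9°) sin(8.9°) + cos(-11.9°) cos(8.9°) cos(-63.75°) = -0.0319 + 0.4276 = 0.3957.
Air mass m = 1/cos θ_z = 1/0.3957 = 2.527; τ^m = 0.68^2.527 = 0.3774.
Surface direct beam = 1367 × 0.3957 × 0.3774 = 204.14 W/m².

204 W/m²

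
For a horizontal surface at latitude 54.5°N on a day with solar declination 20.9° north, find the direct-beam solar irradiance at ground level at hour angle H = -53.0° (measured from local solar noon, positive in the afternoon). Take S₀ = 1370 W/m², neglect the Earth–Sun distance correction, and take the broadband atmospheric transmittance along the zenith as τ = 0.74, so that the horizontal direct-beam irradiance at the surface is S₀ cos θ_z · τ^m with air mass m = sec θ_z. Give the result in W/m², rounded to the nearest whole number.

519 W/m²

cos θ_z = sin φ sin δ + cos φ cos δ cos H = (0.8141)(0.3567) + (0.5807)(0.9342)(0.6018) = 0.6169.
Air mass m = 1/cos θ_z = 1/0.6169 = 1.621; τ^m = 0.74^1.621 = 0.6138.
Surface direct beam = 1370 × 0.6169 × 0.6138 = 518.75 W/m².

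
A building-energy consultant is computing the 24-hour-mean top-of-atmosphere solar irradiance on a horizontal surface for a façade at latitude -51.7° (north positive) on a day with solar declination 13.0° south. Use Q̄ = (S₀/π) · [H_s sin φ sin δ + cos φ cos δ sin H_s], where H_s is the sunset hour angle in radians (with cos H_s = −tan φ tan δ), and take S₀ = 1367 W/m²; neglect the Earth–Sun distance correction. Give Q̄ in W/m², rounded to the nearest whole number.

The sunset hour angle satisfies cos H_s = −tan φ tan δ = -0.2923, giving H_s = 107.00°. In radians, H_s = 1.8675.
H_s sin φ sin δ = 1.8675 × -0.7848 × -0.2250 = 0.3298.
cos φ cos δ sin H_s = 0.6198 × 0.9744 × 0.9563 = 0.5775.
Q̄ = (1367/π) × (0.3298 + 0.5775) = 435.13 × 0.9073 = 394.79 W/m².

395 W/m²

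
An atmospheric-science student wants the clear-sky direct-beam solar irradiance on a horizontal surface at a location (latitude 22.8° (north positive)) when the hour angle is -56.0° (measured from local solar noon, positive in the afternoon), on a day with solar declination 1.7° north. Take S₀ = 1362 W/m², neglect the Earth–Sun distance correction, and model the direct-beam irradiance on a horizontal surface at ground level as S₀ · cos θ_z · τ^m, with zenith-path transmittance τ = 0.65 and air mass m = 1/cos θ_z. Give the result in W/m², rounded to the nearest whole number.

cos θ_z = sin φ sin δ + cos φ cos δ cos H = (0.3875)(0.0297) + (0.9219)(0.9996)(0.5592) = 0.5268.
Air mass m = 1/cos θ_z = 1/0.5268 = 1.898; τ^m = 0.65^1.898 = 0.4415.
Surface direct beam = 1362 × 0.5268 × 0.4415 = 316.78 W/m².

317 W/m²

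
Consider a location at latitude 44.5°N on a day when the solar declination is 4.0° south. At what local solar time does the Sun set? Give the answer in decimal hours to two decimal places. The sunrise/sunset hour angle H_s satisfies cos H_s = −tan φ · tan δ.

17.74 h

−tan φ tan δ = −(0.9827)(-0.0699) = 0.0687; H_s = arccos(0.0687) = 86.06°.
Sunset is at 12 + H_s/15 = 12 + 5.737 = 17.737 h local solar time.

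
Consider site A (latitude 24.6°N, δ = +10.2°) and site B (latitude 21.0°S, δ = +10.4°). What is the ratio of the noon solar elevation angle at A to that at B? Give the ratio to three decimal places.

1.290

A: 90° − |24.6 − (10.2)| = 75.60°.
B: 90° − |-21.0 − (10.4)| = 58.60°.
Ratio A/B = 75.6000 / 58.6000 = 1.2901.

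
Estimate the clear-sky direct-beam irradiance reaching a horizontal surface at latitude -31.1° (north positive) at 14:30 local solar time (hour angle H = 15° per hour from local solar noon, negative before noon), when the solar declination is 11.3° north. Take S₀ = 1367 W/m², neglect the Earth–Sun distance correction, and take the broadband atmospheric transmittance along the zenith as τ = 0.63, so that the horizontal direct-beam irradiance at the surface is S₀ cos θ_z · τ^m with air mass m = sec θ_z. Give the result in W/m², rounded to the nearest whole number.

341 W/m²

Hour angle H = 15° × (14.5 − 12) = 37.50°.
With φ = -31.1°, δ = 11.3°, H = 37.50°: sin φ sin δ = -0.1012, cos φ cos δ cos H = 0.6662, so cos θ_z = 0.5650.
Air mass m = 1/cos θ_z = 1/0.5650 = 1.770; τ^m = 0.63^1.770 = 0.4414.
Surface direct beam = 1367 × 0.5650 × 0.4414 = 340.92 W/m².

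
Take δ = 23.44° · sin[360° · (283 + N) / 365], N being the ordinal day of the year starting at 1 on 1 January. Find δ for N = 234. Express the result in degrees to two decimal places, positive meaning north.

360 × (283 + 234) / 365 = 509.918°; sin(509.918°) = 0.5012.
δ = 23.44 × 0.5012 = 11.748° ≈ +11.75°.

+11.75°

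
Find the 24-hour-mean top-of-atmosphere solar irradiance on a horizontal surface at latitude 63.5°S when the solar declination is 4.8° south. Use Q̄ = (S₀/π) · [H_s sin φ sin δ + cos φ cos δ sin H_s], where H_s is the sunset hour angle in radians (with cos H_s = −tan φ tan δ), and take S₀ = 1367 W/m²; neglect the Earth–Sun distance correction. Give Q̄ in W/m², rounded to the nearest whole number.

247 W/m²

−tan φ tan δ = −(-2.0057)(-0.0840) = -0.1685; H_s = arccos(-0.1685) = 99.70°. In radians, H_s = 1.7401.
H_s sin φ sin δ = 1.7401 × -0.8949 × -0.0837 = 0.1303.
cos φ cos δ sin H_s = 0.4462 × 0.9965 × 0.9857 = 0.4383.
Q̄ = (1367/π) × (0.1303 + 0.4383) = 435.13 × 0.5686 = 247.41 W/m².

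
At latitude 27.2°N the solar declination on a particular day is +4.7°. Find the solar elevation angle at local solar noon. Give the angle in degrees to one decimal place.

67.5°

At local solar noon the hour angle is zero, so the elevation is 90° − |φ − δ| = 90° − |27.2° − (4.7°)| = 90° − 22.5° = 67.5°.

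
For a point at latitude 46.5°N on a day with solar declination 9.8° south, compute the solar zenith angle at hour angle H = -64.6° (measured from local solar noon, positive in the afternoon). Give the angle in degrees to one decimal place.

cos θ_z = sin φ sin δ + cos φ cos δ cos H = (0.7254)(-0.1702) + (0.6884)(0.9854)(0.4289) = 0.1675.
θ_z = arccos(0.1675) = 80.36°.

80.4°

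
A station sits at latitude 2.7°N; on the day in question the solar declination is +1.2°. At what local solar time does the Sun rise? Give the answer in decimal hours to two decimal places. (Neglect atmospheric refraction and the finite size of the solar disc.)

6.00 h

−tan φ tan δ = −(0.0472)(0.0209) = -0.0010; H_s = arccos(-0.0010) = 90.06°.
Sunrise is at 12 − H_s/15 = 12 − 6.004 = 5.996 h local solar time.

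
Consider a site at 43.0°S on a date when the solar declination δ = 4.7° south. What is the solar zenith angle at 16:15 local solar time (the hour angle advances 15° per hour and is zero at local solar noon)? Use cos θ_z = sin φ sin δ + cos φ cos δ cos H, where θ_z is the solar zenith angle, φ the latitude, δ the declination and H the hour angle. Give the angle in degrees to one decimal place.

Hour angle H = 15° × (16.25 − 12) = 63.75°.
cos θ_z = sin φ sin δ + cos φ cos δ cos H = (-0.6820)(-0.0819) + (0.7314)(0.9966)(0.4423) = 0.3783.
θ_z = arccos(0.3783) = 67.77°.

67.8°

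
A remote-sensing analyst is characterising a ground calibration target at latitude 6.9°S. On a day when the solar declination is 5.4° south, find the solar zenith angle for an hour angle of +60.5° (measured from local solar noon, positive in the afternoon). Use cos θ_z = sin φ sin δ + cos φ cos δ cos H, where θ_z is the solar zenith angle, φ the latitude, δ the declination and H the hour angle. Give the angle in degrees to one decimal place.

cos θ_z = sin φ sin δ + cos φ cos δ cos H = (-0.1201)(-0.0941) + (0.9928)(0.9956)(0.4924) = 0.4980.
θ_z = arccos(0.4980) = 60.13°.

60.1°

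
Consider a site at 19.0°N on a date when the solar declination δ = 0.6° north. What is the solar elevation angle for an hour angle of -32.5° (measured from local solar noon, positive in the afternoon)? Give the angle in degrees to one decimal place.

53.2°

With φ = 19.0°, δ = 0.6°, H = -32.50°: sin φ sin δ = 0.0034, cos φ cos δ cos H = 0.7974, so cos θ_z = 0.8008.
θ_z = arccos(0.8008) = 36.79°, so the elevation is 90° − 36.79° = 53.21°.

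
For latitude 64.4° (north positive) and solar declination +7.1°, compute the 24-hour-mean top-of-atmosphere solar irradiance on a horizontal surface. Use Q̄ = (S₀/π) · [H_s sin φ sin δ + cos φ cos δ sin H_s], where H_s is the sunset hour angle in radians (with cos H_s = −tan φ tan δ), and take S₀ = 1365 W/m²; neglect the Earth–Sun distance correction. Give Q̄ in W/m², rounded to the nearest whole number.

269 W/m²

cos H_s = −tan(64.4°) · tan(7.1°) = -0.2600, so H_s = arccos(-0.2600) = 105.07°. In radians, H_s = 1.8338.
H_s sin φ sin δ = 1.8338 × 0.9018 × 0.1236 = 0.2044.
cos φ cos δ sin H_s = 0.4321 × 0.9923 × 0.9656 = 0.4140.
Q̄ = (1365/π) × (0.2044 + 0.4140) = 434.49 × 0.6184 = 268.69 W/m².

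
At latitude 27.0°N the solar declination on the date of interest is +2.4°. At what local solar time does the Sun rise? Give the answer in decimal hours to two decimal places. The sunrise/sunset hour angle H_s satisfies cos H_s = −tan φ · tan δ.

5.92 h

−tan φ tan δ = −(0.5095)(0.0419) = -0.0213; H_s = arccos(-0.0213) = 91.22°.
Sunrise is at 12 − H_s/15 = 12 − 6.081 = 5.919 h local solar time.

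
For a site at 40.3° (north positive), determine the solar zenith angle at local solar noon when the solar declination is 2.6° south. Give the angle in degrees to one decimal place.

42.9°

At local solar noon the hour angle is zero, so the zenith angle is |φ − δ| = |40.3° − (-2.6°)| = 42.9°.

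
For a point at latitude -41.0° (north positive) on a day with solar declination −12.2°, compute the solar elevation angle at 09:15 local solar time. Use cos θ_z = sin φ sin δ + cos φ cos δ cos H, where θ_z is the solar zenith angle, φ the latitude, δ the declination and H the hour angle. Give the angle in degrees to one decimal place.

Hour angle H = 15° × (9.25 − 12) = -41.25°.
With φ = -41.0°, δ = -12.2°, H = -41.25°: sin φ sin δ = 0.1386, cos φ cos δ cos H = 0.5546, so cos θ_z = 0.6932.
θ_z = arccos(0.6932) = 46.12°, so the elevation is 90° − 46.12° = 43.88°.

43.9°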